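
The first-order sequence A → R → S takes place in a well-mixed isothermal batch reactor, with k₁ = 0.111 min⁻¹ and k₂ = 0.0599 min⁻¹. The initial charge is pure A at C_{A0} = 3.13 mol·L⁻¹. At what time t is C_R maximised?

12.1 min

Setting dC_R/dt = 0 gives t_opt = ln(k₂/k₁)/(k₂−k₁).
= ln(0.0599/0.111)/(0.0599−0.111) = ln(0.5396)/-0.05110 = -0.6169/-0.05110 = 12.1 min.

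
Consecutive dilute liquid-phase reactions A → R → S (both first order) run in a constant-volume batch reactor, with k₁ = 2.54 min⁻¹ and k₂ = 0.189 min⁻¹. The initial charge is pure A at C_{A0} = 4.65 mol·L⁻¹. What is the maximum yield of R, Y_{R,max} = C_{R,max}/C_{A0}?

0.812

Evaluating C_R at t_opt = ln(k₂/k₁)/(k₂−k₁) gives C_{R,max}/C_{A0} = (k₁/k₂)^[k₂/(k₂−k₁)].
= (2.54/0.189)^(0.189/(0.189−2.54)) = (13.44)^(-0.08039) = 0.8115.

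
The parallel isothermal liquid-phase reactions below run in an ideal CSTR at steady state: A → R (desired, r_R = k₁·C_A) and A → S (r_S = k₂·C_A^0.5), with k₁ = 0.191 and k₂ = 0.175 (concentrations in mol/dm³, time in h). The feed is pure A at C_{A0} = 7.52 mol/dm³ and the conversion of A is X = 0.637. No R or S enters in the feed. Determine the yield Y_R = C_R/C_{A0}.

Exit C_A = C_{A0}(1−X) = 7.52×0.363 = 2.730 mol/dm³.
In a CSTR the entire volume is at exit conditions, so r_R = 0.191×2.730 = 0.5214 and r_S = 0.175×2.730^0.5 = 0.2891.
Fraction of consumed A going to R: r_R/(r_R+r_S) = 0.6433.
C_R = 0.6433·C_{A0}·X = 0.6433×7.52×0.637 = 3.08 mol/dm³; Y_R = C_R/C_{A0} = 0.410.

0.410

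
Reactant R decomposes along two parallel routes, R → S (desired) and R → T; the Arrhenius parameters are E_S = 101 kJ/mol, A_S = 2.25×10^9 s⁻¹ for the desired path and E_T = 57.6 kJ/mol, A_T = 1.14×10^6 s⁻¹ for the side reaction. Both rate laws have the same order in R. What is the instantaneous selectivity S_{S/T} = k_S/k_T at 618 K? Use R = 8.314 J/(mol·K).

With equal orders, S_{S/T} = k_S/k_T = (A_S/A_T)·exp[(E_T−E_S)/(RT)].
(E_T−E_S)/(RT) = (57.6−101)×10³/(8.314×618) = -43400/5138 = -8.447.
k_S/k_T = (2.25×10^9/1.14×10^6)·exp(-8.447) = 1974 × 2.146×10^-4 = 0.424.
Since E_S > E_T, raising the temperature improves selectivity toward S.

0.424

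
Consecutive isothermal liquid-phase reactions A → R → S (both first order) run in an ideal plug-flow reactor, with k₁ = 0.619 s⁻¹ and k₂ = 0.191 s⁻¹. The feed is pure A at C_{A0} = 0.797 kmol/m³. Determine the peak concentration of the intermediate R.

0.472 kmol/m³

For a first-order series the maximum intermediate yield is C_{R,max}/C_{A0} = (k₁/k₂)^[k₂/(k₂−k₁)].
= (0.619/0.191)^(0.191/(0.191−0.619)) = (3.241)^(-0.4463) = 0.5917.
C_{R,max} = 0.5917×0.797 = 0.472 kmol/m³.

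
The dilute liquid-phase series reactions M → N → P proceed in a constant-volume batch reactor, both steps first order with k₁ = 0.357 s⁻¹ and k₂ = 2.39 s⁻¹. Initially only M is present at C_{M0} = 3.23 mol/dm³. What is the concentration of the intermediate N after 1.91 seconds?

0.281 mol/dm³

Solving the coupled first-order balances gives C_N(t) = [k₁/(k₂−k₁)]·C_{M0}·(e^(−k₁t) − e^(−k₂t)).
e^(−k₁t) = e^(−0.357×1.91) = e^(−0.6819) = 0.5057; e^(−k₂t) = e^(−4.565) = 0.01041.
C_N = 0.357×3.23/(2.39−0.357) × (0.5057−0.01041) = 0.5672×0.4953 = 0.2809 mol/dm³.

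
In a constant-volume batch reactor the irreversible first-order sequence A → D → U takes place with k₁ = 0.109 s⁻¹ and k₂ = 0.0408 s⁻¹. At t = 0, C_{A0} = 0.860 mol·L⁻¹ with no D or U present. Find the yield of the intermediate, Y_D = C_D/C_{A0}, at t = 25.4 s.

0.467

For first-order series with pure A initially, C_D(t) = k₁C_{A0}/(k₂−k₁)·(e^(−k₁t) − e^(−k₂t)).
e^(−k₁t) = e^(−0.109×25.4) = e^(−2.769) = 0.06275; e^(−k₂t) = e^(−1.036) = 0.3548.
C_D = 0.109×0.860/(0.0408−0.109) × (0.06275−0.3548) = (-1.374)×(-0.2920) = 0.4014 mol·L⁻¹.
Y_D = C_D/C_{A0} = 0.4014/0.860 = 0.467.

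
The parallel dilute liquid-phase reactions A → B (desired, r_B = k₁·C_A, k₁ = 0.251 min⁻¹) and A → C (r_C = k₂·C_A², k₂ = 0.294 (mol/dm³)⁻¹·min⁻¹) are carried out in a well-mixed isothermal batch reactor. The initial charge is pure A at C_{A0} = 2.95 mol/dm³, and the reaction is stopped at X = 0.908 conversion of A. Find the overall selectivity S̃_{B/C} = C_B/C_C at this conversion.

0.635

C_A = C_{A0}(1−X) = 0.2714 mol/dm³.
Along a PFR/batch, dC_B/dC_A = −r_B/(r_B+r_C) = −k₁/(k₁+k₂·C_A).
Integrating from C_{A0} to C_A: C_B = (0.251/0.294)·ln[(0.251+0.294·2.95)/(0.251+0.294·0.271)] = 0.8537·ln(1.118/0.3308) = 1.040 mol/dm³.
C_C = (C_{A0}−C_A)−C_B = 1.639 mol/dm³; S̃_{B/C} = 1.040/1.639 = 0.635.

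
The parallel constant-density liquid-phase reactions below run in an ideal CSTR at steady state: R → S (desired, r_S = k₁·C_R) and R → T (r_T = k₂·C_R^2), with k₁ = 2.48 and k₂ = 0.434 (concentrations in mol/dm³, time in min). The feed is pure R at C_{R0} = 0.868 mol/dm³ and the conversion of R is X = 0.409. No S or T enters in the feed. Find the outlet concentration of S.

Exit C_R = C_{R0}(1−X) = 0.868×0.591 = 0.5130 mol/dm³.
Rates in a CSTR are evaluated at the outlet concentration: r_S = 2.48×0.5130 = 1.272, r_T = 0.434×0.5130^2 = 0.1142.
Fraction of consumed R going to S: r_S/(r_S+r_T) = 0.9176.
C_S = 0.9176·C_{R0}·X = 0.9176×0.868×0.409 = 0.326 mol/dm³.

0.326 mol/dm³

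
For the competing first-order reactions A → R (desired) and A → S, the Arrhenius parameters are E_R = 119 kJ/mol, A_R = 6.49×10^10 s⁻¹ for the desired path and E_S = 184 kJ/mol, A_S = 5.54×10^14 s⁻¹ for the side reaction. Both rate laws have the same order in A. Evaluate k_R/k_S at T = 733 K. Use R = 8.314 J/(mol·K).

5.02

Since both paths have the same order in A, the concentration cancels and S_{R/S} = k_R/k_S = (A_R/A_S)·exp[(E_S−E_R)/(RT)].
(E_S−E_R)/(RT) = (184−119)×10³/(8.314×733) = 65000/6094 = 10.67.
k_R/k_S = (6.49×10^10/5.54×10^14)·exp(10.67) = 1.171×10^-4 × 42871 = 5.02.
Since E_R < E_S, lowering the temperature improves selectivity toward R.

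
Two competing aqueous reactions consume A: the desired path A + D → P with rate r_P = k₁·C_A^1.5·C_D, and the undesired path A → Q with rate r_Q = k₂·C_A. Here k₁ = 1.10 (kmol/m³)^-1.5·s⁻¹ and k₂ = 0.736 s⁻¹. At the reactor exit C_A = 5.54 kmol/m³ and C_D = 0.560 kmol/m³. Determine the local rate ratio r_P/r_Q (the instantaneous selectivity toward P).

S_{P/Q} = r_P/r_Q = (k₁·C_A^1.5·C_D)/(k₂·C_A) = (k₁/k₂)·C_A^0.5·C_D.
= (1.10×5.540^1.5×0.5600) / (0.736×5.540) = 8.032/4.077 = 1.97.

1.97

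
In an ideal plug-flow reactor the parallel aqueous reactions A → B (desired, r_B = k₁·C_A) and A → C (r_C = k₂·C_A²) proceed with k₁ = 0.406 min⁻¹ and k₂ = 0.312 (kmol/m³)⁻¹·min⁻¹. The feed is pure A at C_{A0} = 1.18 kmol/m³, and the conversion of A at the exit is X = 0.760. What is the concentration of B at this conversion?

C_A = C_{A0}(1−X) = 0.2832 kmol/m³.
Along a PFR/batch, dC_B/dC_A = −r_B/(r_B+r_C) = −k₁/(k₁+k₂·C_A).
Integrating from C_{A0} to C_A: C_B = (0.406/0.312)·ln[(0.406+0.312·1.18)/(0.406+0.312·0.283)] = 1.301·ln(0.7742/0.4944) = 0.5836 kmol/m³.

0.584 kmol/m³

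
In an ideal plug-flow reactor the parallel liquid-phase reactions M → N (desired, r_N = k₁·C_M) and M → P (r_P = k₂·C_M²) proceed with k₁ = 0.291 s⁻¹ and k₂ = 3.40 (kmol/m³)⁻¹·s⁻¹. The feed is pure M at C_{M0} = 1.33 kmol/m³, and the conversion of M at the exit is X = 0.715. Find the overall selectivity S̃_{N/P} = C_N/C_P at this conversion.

0.111

C_M = C_{M0}(1−X) = 0.3791 kmol/m³.
Along a PFR/batch, dC_N/dC_M = −r_N/(r_N+r_P) = −k₁/(k₁+k₂·C_M).
Integrating from C_{M0} to C_M: C_N = (0.291/3.40)·ln[(0.291+3.40·1.33)/(0.291+3.40·0.379)] = 0.08559·ln(4.813/1.580) = 0.09535 kmol/m³.
C_P = (C_{M0}−C_M)−C_N = 0.8556 kmol/m³; S̃_{N/P} = 0.09535/0.8556 = 0.111.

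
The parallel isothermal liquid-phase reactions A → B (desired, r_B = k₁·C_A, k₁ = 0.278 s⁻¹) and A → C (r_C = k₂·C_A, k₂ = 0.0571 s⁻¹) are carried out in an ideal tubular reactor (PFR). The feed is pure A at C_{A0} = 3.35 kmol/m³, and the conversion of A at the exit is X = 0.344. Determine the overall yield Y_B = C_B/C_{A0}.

C_A = C_{A0}(1−X) = 2.198 kmol/m³.
Both paths are first order in A, so the instantaneous fraction to B is constant: dC_B/d(−C_A) = k₁/(k₁+k₂) = 0.8296.
C_B = 0.8296·(C_{A0}−C_A) = 0.8296×1.152 = 0.956 kmol/m³.
Y_B = C_B/C_{A0} = 0.9560/3.35 = 0.285.

0.285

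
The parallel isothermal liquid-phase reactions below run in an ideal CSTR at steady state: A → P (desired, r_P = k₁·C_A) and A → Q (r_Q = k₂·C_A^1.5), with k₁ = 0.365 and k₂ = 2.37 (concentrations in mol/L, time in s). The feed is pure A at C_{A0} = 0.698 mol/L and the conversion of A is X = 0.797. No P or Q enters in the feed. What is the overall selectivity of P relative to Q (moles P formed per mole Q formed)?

Exit C_A = C_{A0}(1−X) = 0.698×0.203 = 0.1417 mol/L.
A CSTR operates uniformly at the exit composition, giving r_P = 0.05172 and r_Q = 0.1264 (each k·C_A^n at C_A = 0.1417).
Overall selectivity = C_P/C_Q = r_Pτ/(r_Qτ) = r_P/r_Q = 0.409.

0.409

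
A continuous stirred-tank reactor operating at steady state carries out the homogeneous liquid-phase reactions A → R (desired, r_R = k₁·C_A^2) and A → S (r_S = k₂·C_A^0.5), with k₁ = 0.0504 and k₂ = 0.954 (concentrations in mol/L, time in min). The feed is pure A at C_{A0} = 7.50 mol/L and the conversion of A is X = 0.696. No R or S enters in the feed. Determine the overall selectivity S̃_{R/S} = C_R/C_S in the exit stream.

Exit C_A = C_{A0}(1−X) = 7.50×0.304 = 2.280 mol/L.
A CSTR operates uniformly at the exit composition, giving r_R = 0.2620 and r_S = 1.441 (each k·C_A^n at C_A = 2.280).
Overall selectivity = C_R/C_S = r_Rτ/(r_Sτ) = r_R/r_S = 0.182.

0.182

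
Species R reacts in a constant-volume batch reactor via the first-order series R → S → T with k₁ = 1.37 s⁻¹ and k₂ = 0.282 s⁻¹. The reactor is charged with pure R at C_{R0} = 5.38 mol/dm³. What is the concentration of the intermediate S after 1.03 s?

The intermediate concentration in a first-order A→B→C sequence is C_S = k₁C_{R0}(e^(−k₁t) − e^(−k₂t))/(k₂−k₁).
e^(−k₁t) = e^(−1.37×1.03) = e^(−1.411) = 0.2439; e^(−k₂t) = e^(−0.2905) = 0.7479.
C_S = 1.37×5.38/(0.282−1.37) × (0.2439−0.7479) = (-6.774)×(-0.5040) = 3.415 mol/dm³.

3.41 mol/dm³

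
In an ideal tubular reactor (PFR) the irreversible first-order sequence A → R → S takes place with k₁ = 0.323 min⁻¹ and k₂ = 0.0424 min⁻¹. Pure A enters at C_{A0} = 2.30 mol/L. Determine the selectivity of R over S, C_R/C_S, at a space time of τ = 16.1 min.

The intermediate concentration in a first-order A→B→C sequence is C_R = k₁C_{A0}(e^(−k₁τ) − e^(−k₂τ))/(k₂−k₁).
e^(−k₁τ) = e^(−0.323×16.1) = e^(−5.200) = 0.005515; e^(−k₂τ) = e^(−0.6826) = 0.5053.
C_R = 0.323×2.30/(0.0424−0.323) × (0.005515−0.5053) = (-2.648)×(-0.4998) = 1.323 mol/L.
C_A = C_{A0}e^(−k₁τ) = 0.01268 mol/L, so C_S = C_{A0}−C_A−C_R = 0.9642 mol/L; C_R/C_S = 1.37.

1.37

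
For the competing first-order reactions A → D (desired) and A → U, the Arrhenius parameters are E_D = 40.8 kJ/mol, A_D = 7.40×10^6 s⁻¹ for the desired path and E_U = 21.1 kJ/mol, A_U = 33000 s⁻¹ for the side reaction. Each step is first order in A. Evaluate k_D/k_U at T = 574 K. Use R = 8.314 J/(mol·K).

3.61

Since both paths have the same order in A, the concentration cancels and S_{D/U} = k_D/k_U = (A_D/A_U)·exp[(E_U−E_D)/(RT)].
(E_U−E_D)/(RT) = (21.1−40.8)×10³/(8.314×574) = -19700/4772 = -4.128.
k_D/k_U = (7.40×10^6/33000)·exp(-4.128) = 224.2 × 0.01611 = 3.61.
Since E_D > E_U, raising the temperature improves selectivity toward D.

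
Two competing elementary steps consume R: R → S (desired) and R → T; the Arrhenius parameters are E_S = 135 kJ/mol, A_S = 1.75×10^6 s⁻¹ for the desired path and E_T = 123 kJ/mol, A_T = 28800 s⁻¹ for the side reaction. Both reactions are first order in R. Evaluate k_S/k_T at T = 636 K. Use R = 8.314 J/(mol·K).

6.28

Since both paths have the same order in R, the concentration cancels and S_{S/T} = k_S/k_T = (A_S/A_T)·exp[(E_T−E_S)/(RT)].
(E_T−E_S)/(RT) = (123−135)×10³/(8.314×636) = -12000/5288 = -2.269.
k_S/k_T = (1.75×10^6/28800)·exp(-2.269) = 60.76 × 0.1034 = 6.28.
Since E_S > E_T, raising the temperature improves selectivity toward S.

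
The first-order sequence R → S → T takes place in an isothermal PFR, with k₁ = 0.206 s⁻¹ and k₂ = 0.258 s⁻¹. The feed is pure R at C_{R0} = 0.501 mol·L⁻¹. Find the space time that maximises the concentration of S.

For first-order series the maximum of C_S occurs at τ_opt = ln(k₂/k₁)/(k₂−k₁).
= ln(0.258/0.206)/(0.258−0.206) = ln(1.252)/0.05200 = 0.2251/0.05200 = 4.33 s.

4.33 s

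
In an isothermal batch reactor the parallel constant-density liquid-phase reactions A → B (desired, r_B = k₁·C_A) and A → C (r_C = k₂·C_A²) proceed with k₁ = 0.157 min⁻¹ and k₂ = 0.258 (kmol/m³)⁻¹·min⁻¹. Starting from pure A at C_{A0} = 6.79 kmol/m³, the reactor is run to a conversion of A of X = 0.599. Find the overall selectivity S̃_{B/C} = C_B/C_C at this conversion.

0.136

C_A = C_{A0}(1−X) = 2.723 kmol/m³.
Along a PFR/batch, dC_B/dC_A = −r_B/(r_B+r_C) = −k₁/(k₁+k₂·C_A).
Integrating from C_{A0} to C_A: C_B = (0.157/0.258)·ln[(0.157+0.258·6.79)/(0.157+0.258·2.72)] = 0.6085·ln(1.909/0.8595) = 0.4856 kmol/m³.
C_C = (C_{A0}−C_A)−C_B = 3.582 kmol/m³; S̃_{B/C} = 0.4856/3.582 = 0.136.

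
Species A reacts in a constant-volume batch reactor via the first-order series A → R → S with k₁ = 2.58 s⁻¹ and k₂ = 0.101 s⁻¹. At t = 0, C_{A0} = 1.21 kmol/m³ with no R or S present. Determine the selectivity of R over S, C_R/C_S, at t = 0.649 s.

23.7

For first-order series with pure A initially, C_R(t) = k₁C_{A0}/(k₂−k₁)·(e^(−k₁t) − e^(−k₂t)).
e^(−k₁t) = e^(−2.58×0.649) = e^(−1.674) = 0.1874; e^(−k₂t) = e^(−0.06555) = 0.9366.
C_R = 2.58×1.21/(0.101−2.58) × (0.1874−0.9366) = (-1.259)×(-0.7491) = 0.9434 kmol/m³.
C_A = C_{A0}e^(−k₁t) = 0.2268 kmol/m³, so C_S = C_{A0}−C_A−C_R = 0.03984 kmol/m³; C_R/C_S = 23.7.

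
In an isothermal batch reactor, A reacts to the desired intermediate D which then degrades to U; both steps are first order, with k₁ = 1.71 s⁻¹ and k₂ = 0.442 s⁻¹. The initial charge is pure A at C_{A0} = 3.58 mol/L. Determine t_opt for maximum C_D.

1.07 s

The intermediate peaks when r₁ = r₂, i.e. k₁e^(−k₁t) = k₂e^(−k₂t), giving t_opt = ln(k₂/k₁)/(k₂−k₁).
= ln(0.442/1.71)/(0.442−1.71) = ln(0.2585)/-1.268 = -1.353/-1.268 = 1.07 s.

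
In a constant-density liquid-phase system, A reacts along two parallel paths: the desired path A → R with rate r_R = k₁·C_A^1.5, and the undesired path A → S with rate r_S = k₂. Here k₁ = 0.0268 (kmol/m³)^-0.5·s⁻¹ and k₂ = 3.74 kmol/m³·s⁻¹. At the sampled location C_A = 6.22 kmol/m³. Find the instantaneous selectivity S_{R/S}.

0.111

S_{R/S} = r_R/r_S = (k₁·C_A^1.5)/(k₂) = (k₁/k₂)·C_A^1.5.
= (0.0268×6.220^1.5) / (3.74) = 0.4157/3.740 = 0.111.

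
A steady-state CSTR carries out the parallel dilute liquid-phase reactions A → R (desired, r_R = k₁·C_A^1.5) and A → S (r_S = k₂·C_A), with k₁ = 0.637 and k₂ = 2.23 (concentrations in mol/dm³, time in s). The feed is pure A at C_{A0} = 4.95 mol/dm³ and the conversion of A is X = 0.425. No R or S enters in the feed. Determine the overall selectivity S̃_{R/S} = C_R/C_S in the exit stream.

0.482

Exit C_A = C_{A0}(1−X) = 4.95×0.575 = 2.846 mol/dm³.
Rates in a CSTR are evaluated at the outlet concentration: r_R = 0.637×2.846^1.5 = 3.059, r_S = 2.23×2.846 = 6.347.
Overall selectivity = C_R/C_S = r_Rτ/(r_Sτ) = r_R/r_S = 0.482.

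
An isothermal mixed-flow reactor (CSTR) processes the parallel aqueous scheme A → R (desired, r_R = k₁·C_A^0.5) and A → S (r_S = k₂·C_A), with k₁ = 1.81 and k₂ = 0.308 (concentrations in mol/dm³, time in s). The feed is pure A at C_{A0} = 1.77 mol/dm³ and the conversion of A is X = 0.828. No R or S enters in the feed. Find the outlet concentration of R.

1.34 mol/dm³

Exit C_A = C_{A0}(1−X) = 1.77×0.172 = 0.3044 mol/dm³.
Rates in a CSTR are evaluated at the outlet concentration: r_R = 1.81×0.3044^0.5 = 0.9987, r_S = 0.308×0.3044 = 0.09377.
Fraction of consumed A going to R: r_R/(r_R+r_S) = 0.9142.
C_R = 0.9142·C_{A0}·X = 0.9142×1.77×0.828 = 1.34 mol/dm³.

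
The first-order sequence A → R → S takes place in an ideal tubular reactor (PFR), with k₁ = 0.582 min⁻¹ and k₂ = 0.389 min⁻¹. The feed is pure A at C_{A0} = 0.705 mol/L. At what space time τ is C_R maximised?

2.09 min

Setting dC_R/dτ = 0 gives τ_opt = ln(k₂/k₁)/(k₂−k₁).
= ln(0.389/0.582)/(0.389−0.582) = ln(0.6684)/-0.1930 = -0.4029/-0.1930 = 2.09 min.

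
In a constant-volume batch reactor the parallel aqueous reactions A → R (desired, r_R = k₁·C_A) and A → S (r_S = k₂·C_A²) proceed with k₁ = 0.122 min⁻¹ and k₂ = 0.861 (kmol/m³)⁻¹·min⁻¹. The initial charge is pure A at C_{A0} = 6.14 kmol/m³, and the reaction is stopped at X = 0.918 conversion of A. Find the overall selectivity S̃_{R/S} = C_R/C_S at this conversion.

C_A = C_{A0}(1−X) = 0.5035 kmol/m³.
Along a PFR/batch, dC_R/dC_A = −r_R/(r_R+r_S) = −k₁/(k₁+k₂·C_A).
Integrating from C_{A0} to C_A: C_R = (0.122/0.861)·ln[(0.122+0.861·6.14)/(0.122+0.861·0.503)] = 0.1417·ln(5.409/0.5555) = 0.3225 kmol/m³.
C_S = (C_{A0}−C_A)−C_R = 5.314 kmol/m³; S̃_{R/S} = 0.3225/5.314 = 0.0607.

0.0607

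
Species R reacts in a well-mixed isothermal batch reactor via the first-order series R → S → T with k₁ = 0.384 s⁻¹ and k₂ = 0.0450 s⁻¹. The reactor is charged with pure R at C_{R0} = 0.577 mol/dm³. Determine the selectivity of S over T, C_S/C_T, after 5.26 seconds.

6.02

The intermediate concentration in a first-order A→B→C sequence is C_S = k₁C_{R0}(e^(−k₁t) − e^(−k₂t))/(k₂−k₁).
e^(−k₁t) = e^(−0.384×5.26) = e^(−2.020) = 0.1327; e^(−k₂t) = e^(−0.2367) = 0.7892.
C_S = 0.384×0.577/(0.0450−0.384) × (0.1327−0.7892) = (-0.6536)×(-0.6566) = 0.4291 mol/dm³.
C_R = C_{R0}e^(−k₁t) = 0.07655 mol/dm³, so C_T = C_{R0}−C_R−C_S = 0.07133 mol/dm³; C_S/C_T = 6.02.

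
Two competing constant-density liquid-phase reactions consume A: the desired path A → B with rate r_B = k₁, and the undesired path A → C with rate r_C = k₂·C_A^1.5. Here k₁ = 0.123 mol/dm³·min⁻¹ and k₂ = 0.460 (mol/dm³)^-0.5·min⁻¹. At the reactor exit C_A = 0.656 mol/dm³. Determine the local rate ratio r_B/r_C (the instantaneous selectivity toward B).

S_{B/C} = r_B/r_C = (k₁)/(k₂·C_A^1.5) = (k₁/k₂)·C_A^-1.5.
= (0.123) / (0.460×0.6560^1.5) = 0.1230/0.2444 = 0.503.

0.503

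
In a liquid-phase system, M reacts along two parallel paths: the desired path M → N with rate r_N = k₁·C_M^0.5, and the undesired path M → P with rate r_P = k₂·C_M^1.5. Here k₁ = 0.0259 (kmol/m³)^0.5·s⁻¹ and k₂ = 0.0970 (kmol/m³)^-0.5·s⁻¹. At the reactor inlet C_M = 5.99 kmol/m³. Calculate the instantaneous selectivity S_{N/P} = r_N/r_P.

0.0446

S_{N/P} = r_N/r_P = (k₁·C_M^0.5)/(k₂·C_M^1.5) = (k₁/k₂)·C_M⁻¹.
= (0.0259×5.990^0.5) / (0.0970×5.990^1.5) = 0.06339/1.422 = 0.0446.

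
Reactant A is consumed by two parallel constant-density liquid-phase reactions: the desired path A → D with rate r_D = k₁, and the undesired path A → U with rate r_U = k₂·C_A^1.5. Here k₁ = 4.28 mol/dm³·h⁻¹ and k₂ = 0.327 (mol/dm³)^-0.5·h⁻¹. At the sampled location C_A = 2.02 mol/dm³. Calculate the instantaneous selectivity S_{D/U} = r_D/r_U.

S_{D/U} = r_D/r_U = (k₁)/(k₂·C_A^1.5) = (k₁/k₂)·C_A^-1.5.
= (4.28) / (0.327×2.020^1.5) = 4.280/0.9388 = 4.56.

4.56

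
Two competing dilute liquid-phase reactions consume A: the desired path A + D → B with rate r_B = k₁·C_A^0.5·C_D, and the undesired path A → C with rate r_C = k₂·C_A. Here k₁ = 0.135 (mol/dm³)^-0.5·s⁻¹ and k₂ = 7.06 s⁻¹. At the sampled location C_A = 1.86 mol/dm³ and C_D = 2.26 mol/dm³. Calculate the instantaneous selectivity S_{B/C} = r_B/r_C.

0.0317

S_{B/C} = r_B/r_C = (k₁·C_A^0.5·C_D)/(k₂·C_A) = (k₁/k₂)·C_A^-0.5·C_D.
= (0.135×1.860^0.5×2.260) / (7.06×1.860) = 0.4161/13.13 = 0.0317.
The undesired path is higher order in A, so low C_A (CSTR or dilute feed) favours B.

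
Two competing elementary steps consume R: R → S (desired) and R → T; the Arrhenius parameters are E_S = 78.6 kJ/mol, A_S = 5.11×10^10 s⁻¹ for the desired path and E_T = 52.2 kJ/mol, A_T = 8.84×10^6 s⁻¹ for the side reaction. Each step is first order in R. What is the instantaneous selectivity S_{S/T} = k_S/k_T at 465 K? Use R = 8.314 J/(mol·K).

6.26

Since both paths have the same order in R, the concentration cancels and S_{S/T} = k_S/k_T = (A_S/A_T)·exp[(E_T−E_S)/(RT)].
(E_T−E_S)/(RT) = (52.2−78.6)×10³/(8.314×465) = -26400/3866 = -6.829.
k_S/k_T = (5.11×10^10/8.84×10^6)·exp(-6.829) = 5781 × 0.001082 = 6.26.
Since E_S > E_T, raising the temperature improves selectivity toward S.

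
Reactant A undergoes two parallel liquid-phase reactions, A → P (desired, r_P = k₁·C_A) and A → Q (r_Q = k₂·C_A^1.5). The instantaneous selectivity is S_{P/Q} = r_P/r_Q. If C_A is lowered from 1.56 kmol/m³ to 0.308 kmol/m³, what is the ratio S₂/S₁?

2.25

S_{P/Q} = (k₁/k₂)·C_A^-0.5, so S₂/S₁ = (C_{A,2}/C_{A,1})^-0.5.
= (0.308/1.56)^(-0.5) = (0.1974)^(-0.5) = 2.25.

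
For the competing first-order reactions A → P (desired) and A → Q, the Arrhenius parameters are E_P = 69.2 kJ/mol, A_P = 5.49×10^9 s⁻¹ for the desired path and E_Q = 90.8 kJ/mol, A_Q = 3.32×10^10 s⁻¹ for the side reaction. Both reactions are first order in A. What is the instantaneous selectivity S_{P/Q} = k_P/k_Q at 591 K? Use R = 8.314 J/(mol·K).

13.4

With equal orders, S_{P/Q} = k_P/k_Q = (A_P/A_Q)·exp[(E_Q−E_P)/(RT)].
(E_Q−E_P)/(RT) = (90.8−69.2)×10³/(8.314×591) = 21600/4914 = 4.396.
k_P/k_Q = (5.49×10^9/3.32×10^10)·exp(4.396) = 0.1654 × 81.12 = 13.4.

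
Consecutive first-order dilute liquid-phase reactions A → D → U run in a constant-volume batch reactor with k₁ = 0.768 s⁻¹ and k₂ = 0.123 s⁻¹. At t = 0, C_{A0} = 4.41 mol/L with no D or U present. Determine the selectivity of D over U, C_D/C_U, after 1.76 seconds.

The intermediate concentration in a first-order A→B→C sequence is C_D = k₁C_{A0}(e^(−k₁t) − e^(−k₂t))/(k₂−k₁).
e^(−k₁t) = e^(−0.768×1.76) = e^(−1.352) = 0.2588; e^(−k₂t) = e^(−0.2165) = 0.8053.
C_D = 0.768×4.41/(0.123−0.768) × (0.2588−0.8053) = (-5.251)×(-0.5465) = 2.870 mol/L.
C_A = C_{A0}e^(−k₁t) = 1.141 mol/L, so C_U = C_{A0}−C_A−C_D = 0.3988 mol/L; C_D/C_U = 7.20.

7.20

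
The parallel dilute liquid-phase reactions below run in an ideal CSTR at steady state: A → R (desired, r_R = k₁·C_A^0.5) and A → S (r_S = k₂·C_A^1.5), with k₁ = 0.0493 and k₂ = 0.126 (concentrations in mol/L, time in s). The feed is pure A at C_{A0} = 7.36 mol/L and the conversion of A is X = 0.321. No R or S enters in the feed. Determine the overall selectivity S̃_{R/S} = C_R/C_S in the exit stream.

Exit C_A = C_{A0}(1−X) = 7.36×0.679 = 4.997 mol/L.
Rates in a CSTR are evaluated at the outlet concentration: r_R = 0.0493×4.997^0.5 = 0.1102, r_S = 0.126×4.997^1.5 = 1.408.
Overall selectivity = C_R/C_S = r_Rτ/(r_Sτ) = r_R/r_S = 0.0783.

0.0783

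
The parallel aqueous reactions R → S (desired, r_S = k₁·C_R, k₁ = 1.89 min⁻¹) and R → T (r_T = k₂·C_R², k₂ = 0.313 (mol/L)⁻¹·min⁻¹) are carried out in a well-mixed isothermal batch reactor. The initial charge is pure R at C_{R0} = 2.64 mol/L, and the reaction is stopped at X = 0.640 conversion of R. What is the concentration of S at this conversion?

1.31 mol/L

C_R = C_{R0}(1−X) = 0.9504 mol/L.
Along a PFR/batch, dC_S/dC_R = −r_S/(r_S+r_T) = −k₁/(k₁+k₂·C_R).
Integrating from C_{R0} to C_R: C_S = (1.89/0.313)·ln[(1.89+0.313·2.64)/(1.89+0.313·0.950)] = 6.038·ln(2.716/2.187) = 1.307 mol/L.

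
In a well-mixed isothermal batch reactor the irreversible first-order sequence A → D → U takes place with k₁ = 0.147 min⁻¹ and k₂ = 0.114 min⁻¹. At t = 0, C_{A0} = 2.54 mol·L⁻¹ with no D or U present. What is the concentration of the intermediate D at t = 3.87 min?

0.873 mol·L⁻¹

The intermediate concentration in a first-order A→B→C sequence is C_D = k₁C_{A0}(e^(−k₁t) − e^(−k₂t))/(k₂−k₁).
e^(−k₁t) = e^(−0.147×3.87) = e^(−0.5689) = 0.5662; e^(−k₂t) = e^(−0.4412) = 0.6433.
C_D = 0.147×2.54/(0.114−0.147) × (0.5662−0.6433) = (-11.31)×(-0.07712) = 0.8726 mol·L⁻¹.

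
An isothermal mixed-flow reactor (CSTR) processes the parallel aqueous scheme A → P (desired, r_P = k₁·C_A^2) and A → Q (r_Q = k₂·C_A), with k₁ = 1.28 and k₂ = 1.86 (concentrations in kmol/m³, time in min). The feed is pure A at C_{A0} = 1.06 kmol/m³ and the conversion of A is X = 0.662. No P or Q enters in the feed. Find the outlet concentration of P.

Exit C_A = C_{A0}(1−X) = 1.06×0.338 = 0.3583 kmol/m³.
A CSTR operates uniformly at the exit composition, giving r_P = 0.1643 and r_Q = 0.6664 (each k·C_A^n at C_A = 0.3583).
Fraction of consumed A going to P: r_P/(r_P+r_Q) = 0.1978.
C_P = 0.1978·C_{A0}·X = 0.1978×1.06×0.662 = 0.139 kmol/m³.

0.139 kmol/m³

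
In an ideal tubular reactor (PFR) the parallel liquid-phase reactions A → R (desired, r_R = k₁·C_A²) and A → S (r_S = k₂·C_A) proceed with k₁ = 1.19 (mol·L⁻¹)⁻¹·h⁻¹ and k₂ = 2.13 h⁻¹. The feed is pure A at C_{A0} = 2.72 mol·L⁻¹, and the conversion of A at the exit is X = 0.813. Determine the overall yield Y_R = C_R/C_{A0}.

C_A = C_{A0}(1−X) = 0.5086 mol·L⁻¹.
Along a PFR/batch, dC_S/dC_A = −r_S/(r_R+r_S) = −k₂/(k₂+k₁·C_A).
Integrating from C_{A0} to C_A: C_S = (2.13/1.19)·ln[(2.13+1.19·2.72)/(2.13+1.19·0.509)] = 1.790·ln(5.367/2.735) = 1.206 mol·L⁻¹.
Then C_R = (C_{A0}−C_A) − C_S = 2.211 − 1.206 = 1.005 mol·L⁻¹.
Y_R = C_R/C_{A0} = 1.005/2.72 = 0.369.

0.369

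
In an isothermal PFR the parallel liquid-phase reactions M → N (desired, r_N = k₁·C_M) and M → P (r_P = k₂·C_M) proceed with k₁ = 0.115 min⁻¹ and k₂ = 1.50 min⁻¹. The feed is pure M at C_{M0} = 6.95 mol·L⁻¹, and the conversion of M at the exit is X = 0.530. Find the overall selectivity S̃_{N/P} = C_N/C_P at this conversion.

0.0767

C_M = C_{M0}(1−X) = 3.266 mol·L⁻¹.
Both paths are first order in M, so the instantaneous fraction to N is constant: dC_N/d(−C_M) = k₁/(k₁+k₂) = 0.07121.
C_N = 0.07121·(C_{M0}−C_M) = 0.07121×3.684 = 0.262 mol·L⁻¹.
C_P = (C_{M0}−C_M)−C_N = 3.421 mol·L⁻¹; S̃_{N/P} = 0.2623/3.421 = 0.0767.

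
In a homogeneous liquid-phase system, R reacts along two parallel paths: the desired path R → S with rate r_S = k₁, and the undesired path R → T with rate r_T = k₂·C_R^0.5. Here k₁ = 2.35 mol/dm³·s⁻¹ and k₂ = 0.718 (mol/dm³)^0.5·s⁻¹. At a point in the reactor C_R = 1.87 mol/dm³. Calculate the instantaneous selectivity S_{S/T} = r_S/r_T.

2.39

S_{S/T} = r_S/r_T = (k₁)/(k₂·C_R^0.5) = (k₁/k₂)·C_R^-0.5.
= (2.35) / (0.718×1.870^0.5) = 2.350/0.9819 = 2.39.
The undesired path is higher order in R, so low C_R (CSTR or dilute feed) favours S.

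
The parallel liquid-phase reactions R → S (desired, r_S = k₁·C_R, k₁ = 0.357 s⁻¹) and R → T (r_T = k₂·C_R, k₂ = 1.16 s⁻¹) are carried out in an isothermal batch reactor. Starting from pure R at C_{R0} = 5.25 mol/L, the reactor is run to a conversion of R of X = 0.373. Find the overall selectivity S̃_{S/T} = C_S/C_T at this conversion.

0.308

C_R = C_{R0}(1−X) = 3.292 mol/L.
Both paths are first order in R, so the instantaneous fraction to S is constant: dC_S/d(−C_R) = k₁/(k₁+k₂) = 0.2353.
C_S = 0.2353·(C_{R0}−C_R) = 0.2353×1.958 = 0.461 mol/L.
C_T = (C_{R0}−C_R)−C_S = 1.497 mol/L; S̃_{S/T} = 0.4608/1.497 = 0.308.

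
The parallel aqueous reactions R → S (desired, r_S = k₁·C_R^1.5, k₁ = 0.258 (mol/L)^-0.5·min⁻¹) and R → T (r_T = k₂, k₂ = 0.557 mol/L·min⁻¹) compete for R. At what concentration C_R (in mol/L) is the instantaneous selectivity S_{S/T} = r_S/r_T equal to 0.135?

0.440 mol/L

S_{S/T} = (k₁/k₂)·C_R^1.5 ⇒ C_R = (S·k₂/k₁)^(1/1.5).
= (0.135×0.557/0.258)^(0.6667) = (0.2915)^(0.6667) = 0.440 mol/L.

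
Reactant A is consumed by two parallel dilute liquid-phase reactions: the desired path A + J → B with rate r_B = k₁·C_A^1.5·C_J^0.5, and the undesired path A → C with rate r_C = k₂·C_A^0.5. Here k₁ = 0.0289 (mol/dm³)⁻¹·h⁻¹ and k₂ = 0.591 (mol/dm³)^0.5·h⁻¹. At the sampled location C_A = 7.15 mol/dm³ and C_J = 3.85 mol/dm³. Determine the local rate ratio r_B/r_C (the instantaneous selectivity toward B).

S_{B/C} = r_B/r_C = (k₁·C_A^1.5·C_J^0.5)/(k₂·C_A^0.5) = (k₁/k₂)·C_A·C_J^0.5.
= (0.0289×7.150^1.5×3.850^0.5) / (0.591×7.150^0.5) = 1.084/1.580 = 0.686.
Since the desired path is higher order in A, keeping C_A high (PFR or concentrated feed) favours B.

0.686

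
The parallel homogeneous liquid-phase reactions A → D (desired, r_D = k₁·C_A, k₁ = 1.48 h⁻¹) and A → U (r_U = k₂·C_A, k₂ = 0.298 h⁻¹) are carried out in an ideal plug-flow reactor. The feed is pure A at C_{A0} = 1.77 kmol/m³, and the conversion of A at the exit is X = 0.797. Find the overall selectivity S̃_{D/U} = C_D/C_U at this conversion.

4.97

C_A = C_{A0}(1−X) = 0.3593 kmol/m³.
Both paths are first order in A, so the instantaneous fraction to D is constant: dC_D/d(−C_A) = k₁/(k₁+k₂) = 0.8324.
C_D = 0.8324·(C_{A0}−C_A) = 0.8324×1.411 = 1.17 kmol/m³.
C_U = (C_{A0}−C_A)−C_D = 0.2364 kmol/m³; S̃_{D/U} = 1.174/0.2364 = 4.97.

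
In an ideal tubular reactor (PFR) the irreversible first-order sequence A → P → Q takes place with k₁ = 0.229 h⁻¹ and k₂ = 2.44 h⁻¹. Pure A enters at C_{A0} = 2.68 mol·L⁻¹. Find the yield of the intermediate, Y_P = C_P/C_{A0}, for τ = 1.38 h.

0.0719

For first-order series with pure A initially, C_P(τ) = k₁C_{A0}/(k₂−k₁)·(e^(−k₁τ) − e^(−k₂τ)).
e^(−k₁τ) = e^(−0.229×1.38) = e^(−0.3160) = 0.7290; e^(−k₂τ) = e^(−3.367) = 0.03449.
C_P = 0.229×2.68/(2.44−0.229) × (0.7290−0.03449) = 0.2776×0.6946 = 0.1928 mol·L⁻¹.
Y_P = C_P/C_{A0} = 0.1928/2.68 = 0.0719.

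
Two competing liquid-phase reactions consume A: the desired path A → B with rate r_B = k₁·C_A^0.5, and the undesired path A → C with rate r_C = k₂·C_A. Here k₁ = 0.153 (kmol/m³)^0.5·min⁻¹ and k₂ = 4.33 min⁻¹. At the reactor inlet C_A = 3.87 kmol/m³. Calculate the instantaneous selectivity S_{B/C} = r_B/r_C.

0.0180

S_{B/C} = r_B/r_C = (k₁·C_A^0.5)/(k₂·C_A) = (k₁/k₂)·C_A^-0.5.
= (0.153×3.870^0.5) / (4.33×3.870) = 0.3010/16.76 = 0.0180.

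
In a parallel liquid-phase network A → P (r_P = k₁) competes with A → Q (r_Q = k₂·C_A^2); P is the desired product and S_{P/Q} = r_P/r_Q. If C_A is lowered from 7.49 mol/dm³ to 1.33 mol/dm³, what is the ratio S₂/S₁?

31.7

S_{P/Q} = (k₁/k₂)·C_A^-2, so S₂/S₁ = (C_{A,2}/C_{A,1})^-2.
= (1.33/7.49)^(-2) = (0.1776)^(-2) = 31.7.
Selectivity toward P rises as C_A falls — low-concentration operation is favoured.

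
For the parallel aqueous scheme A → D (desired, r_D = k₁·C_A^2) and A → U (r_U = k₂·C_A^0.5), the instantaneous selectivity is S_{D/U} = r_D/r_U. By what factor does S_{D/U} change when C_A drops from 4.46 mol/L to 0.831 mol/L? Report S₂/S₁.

S_{D/U} = (k₁/k₂)·C_A^1.5, so S₂/S₁ = (C_{A,2}/C_{A,1})^1.5.
= (0.831/4.46)^1.5 = (0.1863)^1.5 = 0.0804.
Selectivity toward D falls as C_A falls — high-concentration operation is favoured.

0.0804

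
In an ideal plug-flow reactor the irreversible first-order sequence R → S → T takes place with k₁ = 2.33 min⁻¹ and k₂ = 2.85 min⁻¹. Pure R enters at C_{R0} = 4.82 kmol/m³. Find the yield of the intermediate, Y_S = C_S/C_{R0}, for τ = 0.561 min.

0.307

For first-order series with pure R initially, C_S(τ) = k₁C_{R0}/(k₂−k₁)·(e^(−k₁τ) − e^(−k₂τ)).
e^(−k₁τ) = e^(−2.33×0.561) = e^(−1.307) = 0.2706; e^(−k₂τ) = e^(−1.599) = 0.2021.
C_S = 2.33×4.82/(2.85−2.33) × (0.2706−0.2021) = 21.60×0.06847 = 1.479 kmol/m³.
Y_S = C_S/C_{R0} = 1.479/4.82 = 0.307.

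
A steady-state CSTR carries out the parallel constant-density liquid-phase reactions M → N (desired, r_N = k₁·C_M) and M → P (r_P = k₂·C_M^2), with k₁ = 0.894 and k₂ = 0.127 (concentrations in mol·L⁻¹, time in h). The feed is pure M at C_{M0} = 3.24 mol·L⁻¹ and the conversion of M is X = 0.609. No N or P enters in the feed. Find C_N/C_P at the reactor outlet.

Exit C_M = C_{M0}(1−X) = 3.24×0.391 = 1.267 mol·L⁻¹.
Rates in a CSTR are evaluated at the outlet concentration: r_N = 0.894×1.267 = 1.133, r_P = 0.127×1.267^2 = 0.2038.
Overall selectivity = C_N/C_P = r_Nτ/(r_Pτ) = r_N/r_P = 5.56.

5.56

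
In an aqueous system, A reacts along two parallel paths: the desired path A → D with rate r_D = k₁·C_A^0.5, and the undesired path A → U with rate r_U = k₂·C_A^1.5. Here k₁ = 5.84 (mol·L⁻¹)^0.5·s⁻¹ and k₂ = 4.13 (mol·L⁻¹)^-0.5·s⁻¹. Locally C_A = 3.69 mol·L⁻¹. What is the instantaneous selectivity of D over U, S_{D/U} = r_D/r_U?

0.383

S_{D/U} = r_D/r_U = (k₁·C_A^0.5)/(k₂·C_A^1.5) = (k₁/k₂)·C_A⁻¹.
= (5.84×3.690^0.5) / (4.13×3.690^1.5) = 11.22/29.27 = 0.383.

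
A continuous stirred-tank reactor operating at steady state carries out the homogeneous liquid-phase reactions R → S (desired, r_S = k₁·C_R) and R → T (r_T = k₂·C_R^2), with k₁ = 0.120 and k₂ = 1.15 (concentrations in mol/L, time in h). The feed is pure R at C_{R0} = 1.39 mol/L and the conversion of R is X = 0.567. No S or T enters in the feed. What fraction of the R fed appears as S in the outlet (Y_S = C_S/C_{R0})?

Exit C_R = C_{R0}(1−X) = 1.39×0.433 = 0.6019 mol/L.
In a CSTR the entire volume is at exit conditions, so r_S = 0.120×0.6019 = 0.07222 and r_T = 1.15×0.6019^2 = 0.4166.
Fraction of consumed R going to S: r_S/(r_S+r_T) = 0.1478.
C_S = 0.1478·C_{R0}·X = 0.1478×1.39×0.567 = 0.116 mol/L; Y_S = C_S/C_{R0} = 0.0838.

0.0838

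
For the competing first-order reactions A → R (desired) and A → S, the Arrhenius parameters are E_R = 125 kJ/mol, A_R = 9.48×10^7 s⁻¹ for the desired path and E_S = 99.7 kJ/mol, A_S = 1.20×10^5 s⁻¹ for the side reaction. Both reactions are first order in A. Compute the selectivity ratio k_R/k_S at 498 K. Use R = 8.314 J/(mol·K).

k_R/k_S = (A_R/A_S)·exp[−(E_R−E_S)/(RT)] = (A_R/A_S)·exp[(E_S−E_R)/(RT)].
(E_S−E_R)/(RT) = (99.7−125)×10³/(8.314×498) = -25300/4140 = -6.111.
k_R/k_S = (9.48×10^7/1.20×10^5)·exp(-6.111) = 790.0 × 0.002219 = 1.75.
Since E_R > E_S, raising the temperature improves selectivity toward R.

1.75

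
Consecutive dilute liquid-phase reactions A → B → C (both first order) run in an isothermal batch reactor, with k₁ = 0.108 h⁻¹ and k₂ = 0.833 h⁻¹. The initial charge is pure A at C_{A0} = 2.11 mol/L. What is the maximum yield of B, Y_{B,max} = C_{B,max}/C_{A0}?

For a first-order series the maximum intermediate yield is C_{B,max}/C_{A0} = (k₁/k₂)^[k₂/(k₂−k₁)].
= (0.108/0.833)^(0.833/(0.833−0.108)) = (0.1297)^(1.149) = 0.09563.

0.0956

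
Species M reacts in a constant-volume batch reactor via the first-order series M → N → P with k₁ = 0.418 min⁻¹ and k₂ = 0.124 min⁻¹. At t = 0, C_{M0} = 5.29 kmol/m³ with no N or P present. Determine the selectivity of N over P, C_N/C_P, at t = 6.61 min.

1.34

The intermediate concentration in a first-order A→B→C sequence is C_N = k₁C_{M0}(e^(−k₁t) − e^(−k₂t))/(k₂−k₁).
e^(−k₁t) = e^(−0.418×6.61) = e^(−2.763) = 0.06310; e^(−k₂t) = e^(−0.8196) = 0.4406.
C_N = 0.418×5.29/(0.124−0.418) × (0.06310−0.4406) = (-7.521)×(-0.3775) = 2.839 kmol/m³.
C_M = C_{M0}e^(−k₁t) = 0.3338 kmol/m³, so C_P = C_{M0}−C_M−C_N = 2.117 kmol/m³; C_N/C_P = 1.34.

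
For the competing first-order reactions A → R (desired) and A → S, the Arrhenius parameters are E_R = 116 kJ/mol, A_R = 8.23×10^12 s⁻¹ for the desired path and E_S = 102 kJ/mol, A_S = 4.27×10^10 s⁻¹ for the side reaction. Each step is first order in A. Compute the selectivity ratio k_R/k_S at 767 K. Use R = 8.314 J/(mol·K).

21.5

With equal orders, S_{R/S} = k_R/k_S = (A_R/A_S)·exp[(E_S−E_R)/(RT)].
(E_S−E_R)/(RT) = (102−116)×10³/(8.314×767) = -14000/6377 = -2.195.
k_R/k_S = (8.23×10^12/4.27×10^10)·exp(-2.195) = 192.7 × 0.1113 = 21.5.
Since E_R > E_S, raising the temperature improves selectivity toward R.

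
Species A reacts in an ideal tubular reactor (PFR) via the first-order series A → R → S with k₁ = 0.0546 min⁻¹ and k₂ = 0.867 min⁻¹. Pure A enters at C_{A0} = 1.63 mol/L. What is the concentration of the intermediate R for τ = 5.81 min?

0.0791 mol/L

For first-order series with pure A initially, C_R(τ) = k₁C_{A0}/(k₂−k₁)·(e^(−k₁τ) − e^(−k₂τ)).
e^(−k₁τ) = e^(−0.0546×5.81) = e^(−0.3172) = 0.7282; e^(−k₂τ) = e^(−5.037) = 0.006491.
C_R = 0.0546×1.63/(0.867−0.0546) × (0.7282−0.006491) = 0.1095×0.7217 = 0.07906 mol/L.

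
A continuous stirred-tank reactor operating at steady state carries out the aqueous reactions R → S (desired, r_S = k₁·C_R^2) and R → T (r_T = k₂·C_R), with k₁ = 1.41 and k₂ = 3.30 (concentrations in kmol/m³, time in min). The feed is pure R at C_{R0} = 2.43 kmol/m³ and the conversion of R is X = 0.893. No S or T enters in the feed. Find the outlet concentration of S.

0.217 kmol/m³

Exit C_R = C_{R0}(1−X) = 2.43×0.107 = 0.2600 kmol/m³.
In a CSTR the entire volume is at exit conditions, so r_S = 1.41×0.2600^2 = 0.09532 and r_T = 3.30×0.2600 = 0.8580.
Fraction of consumed R going to S: r_S/(r_S+r_T) = 0.09999.
C_S = 0.09999·C_{R0}·X = 0.09999×2.43×0.893 = 0.217 kmol/m³.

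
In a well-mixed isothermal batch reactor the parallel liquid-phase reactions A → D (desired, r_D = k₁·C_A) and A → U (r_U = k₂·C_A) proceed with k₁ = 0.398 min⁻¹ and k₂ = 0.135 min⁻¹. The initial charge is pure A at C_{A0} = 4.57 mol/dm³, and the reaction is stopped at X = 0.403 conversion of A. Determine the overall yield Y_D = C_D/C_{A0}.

C_A = C_{A0}(1−X) = 2.728 mol/dm³.
Both paths are first order in A, so the instantaneous fraction to D is constant: dC_D/d(−C_A) = k₁/(k₁+k₂) = 0.7467.
C_D = 0.7467·(C_{A0}−C_A) = 0.7467×1.842 = 1.38 mol/dm³.
Y_D = C_D/C_{A0} = 1.375/4.57 = 0.301.

0.301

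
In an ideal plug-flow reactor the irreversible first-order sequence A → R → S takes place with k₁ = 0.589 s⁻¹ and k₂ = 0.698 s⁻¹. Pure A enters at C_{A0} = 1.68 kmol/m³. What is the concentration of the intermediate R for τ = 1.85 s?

0.558 kmol/m³

Solving the coupled first-order balances gives C_R(τ) = [k₁/(k₂−k₁)]·C_{A0}·(e^(−k₁τ) − e^(−k₂τ)).
e^(−k₁τ) = e^(−0.589×1.85) = e^(−1.090) = 0.3363; e^(−k₂τ) = e^(−1.291) = 0.2749.
C_R = 0.589×1.68/(0.698−0.589) × (0.3363−0.2749) = 9.078×0.06142 = 0.5576 kmol/m³.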